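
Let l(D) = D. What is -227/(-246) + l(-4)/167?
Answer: 36925/41082 ≈ 0.89881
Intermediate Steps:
-227/(-246) + l(-4)/167 = -227/(-246) - 4/167 = -227*(-1/246) - 4*1/167 = 227/246 - 4/167 = 36925/41082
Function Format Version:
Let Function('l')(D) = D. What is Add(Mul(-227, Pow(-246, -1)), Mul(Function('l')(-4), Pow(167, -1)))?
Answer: Rational(36925, 41082) ≈ 0.89881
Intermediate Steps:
Add(Mul(-227, Pow(-246, -1)), Mul(Function('l')(-4), Pow(167, -1))) = Add(Mul(-227, Pow(-246, -1)), Mul(-4, Pow(167, -1))) = Add(Mul(-227, Rational(-1, 246)), Mul(-4, Rational(1, 167))) = Add(Rational(227, 246), Rational(-4, 167)) = Rational(36925, 41082)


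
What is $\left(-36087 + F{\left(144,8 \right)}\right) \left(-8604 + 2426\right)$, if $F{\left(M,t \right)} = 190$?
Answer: $221771666$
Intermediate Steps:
$\left(-36087 + F{\left(144,8 \right)}\right) \left(-8604 + 2426\right) = \left(-36087 + 190\right) \left(-8604 + 2426\right) = \left(-35897\right) \left(-6178\right) = 221771666$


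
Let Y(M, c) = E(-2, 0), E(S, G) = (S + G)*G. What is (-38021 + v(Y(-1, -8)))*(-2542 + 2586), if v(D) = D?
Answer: -1672924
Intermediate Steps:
E(S, G) = G*(G + S) (E(S, G) = (G + S)*G = G*(G + S))
Y(M, c) = 0 (Y(M, c) = 0*(0 - 2) = 0*(-2) = 0)
(-38021 + v(Y(-1, -8)))*(-2542 + 2586) = (-38021 + 0)*(-2542 + 2586) = -38021*44 = -1672924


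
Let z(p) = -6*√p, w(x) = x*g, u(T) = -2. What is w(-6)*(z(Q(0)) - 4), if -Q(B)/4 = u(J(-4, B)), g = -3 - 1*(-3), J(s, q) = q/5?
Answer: 0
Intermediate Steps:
J(s, q) = q/5 (J(s, q) = q*(⅕) = q/5)
g = 0 (g = -3 + 3 = 0)
Q(B) = 8 (Q(B) = -4*(-2) = 8)
w(x) = 0 (w(x) = x*0 = 0)
w(-6)*(z(Q(0)) - 4) = 0*(-12*√2 - 4) = 0*(-4 - 12*√2) = 0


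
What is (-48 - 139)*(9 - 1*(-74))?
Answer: -15521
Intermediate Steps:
(-48 - 139)*(9 - 1*(-74)) = -187*(9 + 74) = -187*83 = -15521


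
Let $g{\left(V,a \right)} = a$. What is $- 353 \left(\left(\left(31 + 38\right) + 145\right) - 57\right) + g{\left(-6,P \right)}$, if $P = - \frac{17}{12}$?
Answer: $- \frac{665069}{12} \approx -55422.0$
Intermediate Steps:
$P = - \frac{17}{12}$ ($P = \left(-17\right) \frac{1}{12} = - \frac{17}{12} \approx -1.4167$)
$- 353 \left(\left(\left(31 + 38\right) + 145\right) - 57\right) + g{\left(-6,P \right)} = - 353 \left(\left(\left(31 + 38\right) + 145\right) - 57\right) - \frac{17}{12} = - 353 \left(\left(69 + 145\right) - 57\right) - \frac{17}{12} = - 353 \left(214 - 57\right) - \frac{17}{12} = \left(-353\right) 157 - \frac{17}{12} = -55421 - \frac{17}{12} = - \frac{665069}{12}$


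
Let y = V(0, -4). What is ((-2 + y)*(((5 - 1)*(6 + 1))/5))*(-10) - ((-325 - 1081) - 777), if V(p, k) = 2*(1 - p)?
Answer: 2183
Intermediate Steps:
V(p, k) = 2 - 2*p
y = 2 (y = 2 - 2*0 = 2 + 0 = 2)
((-2 + y)*(((5 - 1)*(6 + 1))/5))*(-10) - ((-325 - 1081) - 777) = ((-2 + 2)*(((5 - 1)*(6 + 1))/5))*(-10) - ((-325 - 1081) - 777) = (0*((4*7)*(1/5)))*(-10) - (-1406 - 777) = (0*(28*(1/5)))*(-10) - 1*(-2183) = (0*(28/5))*(-10) + 2183 = 0*(-10) + 2183 = 0 + 2183 = 2183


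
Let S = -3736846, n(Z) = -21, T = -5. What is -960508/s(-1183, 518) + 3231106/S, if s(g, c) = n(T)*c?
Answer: 888530626675/10162352697 ≈ 87.434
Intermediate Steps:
s(g, c) = -21*c
-960508/s(-1183, 518) + 3231106/S = -960508/((-21*518)) + 3231106/(-3736846) = -960508/(-10878) + 3231106*(-1/3736846) = -960508*(-1/10878) - 1615553/1868423 = 480254/5439 - 1615553/1868423 = 888530626675/10162352697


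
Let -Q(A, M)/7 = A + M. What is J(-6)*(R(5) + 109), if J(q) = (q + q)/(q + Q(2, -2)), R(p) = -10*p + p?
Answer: 128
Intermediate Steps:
Q(A, M) = -7*A - 7*M (Q(A, M) = -7*(A + M) = -7*A - 7*M)
R(p) = -9*p
J(q) = 2 (J(q) = (q + q)/(q + (-7*2 - 7*(-2))) = (2*q)/(q + (-14 + 14)) = (2*q)/(q + 0) = (2*q)/q = 2)
J(-6)*(R(5) + 109) = 2*(-9*5 + 109) = 2*(-45 + 109) = 2*64 = 128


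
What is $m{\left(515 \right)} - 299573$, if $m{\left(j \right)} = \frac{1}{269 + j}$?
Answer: $- \frac{234865231}{784} \approx -2.9957 \cdot 10^{5}$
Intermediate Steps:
$m{\left(515 \right)} - 299573 = \frac{1}{269 + 515} - 299573 = \frac{1}{784} - 299573 = - \frac{234865231}{784}$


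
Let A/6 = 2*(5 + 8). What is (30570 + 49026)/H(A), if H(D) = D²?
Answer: 2211/676 ≈ 3.2707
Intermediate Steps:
A = 156 (A = 6*(2*(5 + 8)) = 6*(2*13) = 6*26 = 156)
(30570 + 49026)/H(A) = (30570 + 49026)/(156²) = 79596/24336 = 79596*(1/24336) = 2211/676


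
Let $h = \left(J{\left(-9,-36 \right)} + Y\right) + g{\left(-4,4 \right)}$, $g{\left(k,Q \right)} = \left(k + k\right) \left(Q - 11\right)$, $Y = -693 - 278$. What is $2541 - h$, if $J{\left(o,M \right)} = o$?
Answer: $3465$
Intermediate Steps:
$Y = -971$ ($Y = -693 - 278 = -971$)
$g{\left(k,Q \right)} = 2 k \left(-11 + Q\right)$
$h = -924$ ($h = \left(-9 - 971\right) + 2 \left(-4\right) \left(-11 + 4\right) = -980 + 2 \left(-4\right) \left(-7\right) = -980 + 56 = -924$)
$2541 - h = 2541 - -924 = 2541 + 924 = 3465$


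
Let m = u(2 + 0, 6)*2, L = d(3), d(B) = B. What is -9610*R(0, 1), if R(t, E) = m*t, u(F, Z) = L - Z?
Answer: 0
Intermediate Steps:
L = 3
u(F, Z) = 3 - Z
m = -6 (m = (3 - 1*6)*2 = (3 - 6)*2 = -3*2 = -6)
R(t, E) = -6*t
-9610*R(0, 1) = -(-57660)*0 = -9610*0 = 0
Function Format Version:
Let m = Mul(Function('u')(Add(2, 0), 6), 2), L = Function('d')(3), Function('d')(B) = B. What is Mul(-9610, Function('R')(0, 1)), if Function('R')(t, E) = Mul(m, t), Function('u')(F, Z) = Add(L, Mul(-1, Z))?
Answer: 0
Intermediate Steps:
L = 3
Function('u')(F, Z) = Add(3, Mul(-1, Z))
m = -6 (m = Mul(Add(3, Mul(-1, 6)), 2) = Mul(Add(3, -6), 2) = Mul(-3, 2) = -6)
Function('R')(t, E) = Mul(-6, t)
Mul(-9610, Function('R')(0, 1)) = Mul(-9610, Mul(-6, 0)) = Mul(-9610, 0) = 0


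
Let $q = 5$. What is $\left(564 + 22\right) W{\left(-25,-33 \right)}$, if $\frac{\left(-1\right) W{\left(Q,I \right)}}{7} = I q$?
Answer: $676830$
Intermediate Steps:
$W{\left(Q,I \right)} = - 35 I$ ($W{\left(Q,I \right)} = - 7 I 5 = - 7 \cdot 5 I = - 35 I$)
$\left(564 + 22\right) W{\left(-25,-33 \right)} = \left(564 + 22\right) \left(\left(-35\right) \left(-33\right)\right) = 586 \cdot 1155 = 676830$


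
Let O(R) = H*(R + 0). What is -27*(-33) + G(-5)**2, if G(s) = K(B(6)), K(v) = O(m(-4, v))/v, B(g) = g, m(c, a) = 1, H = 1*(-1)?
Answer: 32077/36 ≈ 891.03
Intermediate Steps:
H = -1
O(R) = -R (O(R) = -(R + 0) = -R)
K(v) = -1/v (K(v) = (-1*1)/v = -1/v)
G(s) = -1/6
-27*(-33) + G(-5)**2 = -27*(-33) + (-1/6)**2 = 891 + 1/36 = 32077/36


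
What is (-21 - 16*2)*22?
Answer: -1166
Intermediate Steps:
(-21 - 16*2)*22 = (-21 - 32)*22 = -53*22 = -1166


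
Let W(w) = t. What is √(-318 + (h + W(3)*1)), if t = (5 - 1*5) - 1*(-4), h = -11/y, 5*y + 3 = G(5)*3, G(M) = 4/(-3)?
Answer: I*√15001/7 ≈ 17.497*I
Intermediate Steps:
G(M) = -4/3 (G(M) = 4*(-⅓) = -4/3)
y = -7/5 (y = -⅗ + (-4/3*3)/5 = -⅗ + (⅕)*(-4) = -⅗ - ⅘ = -7/5 ≈ -1.4000)
h = 55/7 (h = -11/(-7/5) = -11*(-5/7) = 55/7 ≈ 7.8571)
t = 4 (t = (5 - 5) + 4 = 0 + 4 = 4)
W(w) = 4
√(-318 + (h + W(3)*1)) = √(-318 + (55/7 + 4*1)) = √(-318 + (55/7 + 4)) = √(-318 + 83/7) = √(-2143/7) = I*√15001/7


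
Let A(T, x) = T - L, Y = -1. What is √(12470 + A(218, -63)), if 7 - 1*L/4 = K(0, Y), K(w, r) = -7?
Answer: 2*√3158 ≈ 112.39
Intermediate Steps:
L = 56 (L = 28 - 4*(-7) = 28 + 28 = 56)
A(T, x) = -56 + T (A(T, x) = T - 1*56 = T - 56 = -56 + T)
√(12470 + A(218, -63)) = √(12470 + (-56 + 218)) = √(12470 + 162) = √12632 = 2*√3158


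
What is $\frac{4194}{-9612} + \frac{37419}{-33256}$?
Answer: $- \frac{13865197}{8879352} \approx -1.5615$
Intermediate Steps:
$\frac{4194}{-9612} + \frac{37419}{-33256} = 4194 \left(- \frac{1}{9612}\right) + 37419 \left(- \frac{1}{33256}\right) = - \frac{233}{534} - \frac{37419}{33256} = - \frac{13865197}{8879352}$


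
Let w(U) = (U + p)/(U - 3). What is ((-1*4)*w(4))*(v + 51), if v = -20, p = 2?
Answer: -744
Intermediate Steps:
w(U) = (2 + U)/(-3 + U) (w(U) = (U + 2)/(U - 3) = (2 + U)/(-3 + U))
((-1*4)*w(4))*(v + 51) = ((-1*4)*((2 + 4)/(-3 + 4)))*(-20 + 51) = -4*6/1*31 = -4*6*31 = -24*31 = -744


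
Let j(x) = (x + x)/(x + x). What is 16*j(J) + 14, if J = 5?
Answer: 30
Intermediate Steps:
j(x) = 1 (j(x) = (2*x)/((2*x)) = (2*x)*(1/(2*x)) = 1)
16*j(J) + 14 = 16*1 + 14 = 16 + 14 = 30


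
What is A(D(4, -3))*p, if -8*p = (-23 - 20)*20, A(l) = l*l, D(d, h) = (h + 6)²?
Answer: 17415/2 ≈ 8707.5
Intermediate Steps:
D(d, h) = (6 + h)²
A(l) = l²
p = 215/2 (p = -(-23 - 20)*20/8 = -(-43)*20/8 = -⅛*(-860) = 215/2 ≈ 107.50)
A(D(4, -3))*p = ((6 - 3)²)²*(215/2) = (3²)²*(215/2) = 9²*(215/2) = 81*(215/2) = 17415/2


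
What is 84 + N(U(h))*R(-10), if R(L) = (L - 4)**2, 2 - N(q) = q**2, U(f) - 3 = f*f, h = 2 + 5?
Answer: -529508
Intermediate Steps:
h = 7
U(f) = 3 + f**2 (U(f) = 3 + f*f = 3 + f**2)
N(q) = 2 - q**2
R(L) = (-4 + L)**2
84 + N(U(h))*R(-10) = 84 + (2 - (3 + 7**2)**2)*(-4 - 10)**2 = 84 + (2 - (3 + 49)**2)*(-14)**2 = 84 + (2 - 1*52**2)*196 = 84 + (2 - 1*2704)*196 = 84 + (2 - 2704)*196 = 84 - 2702*196 = 84 - 529592 = -529508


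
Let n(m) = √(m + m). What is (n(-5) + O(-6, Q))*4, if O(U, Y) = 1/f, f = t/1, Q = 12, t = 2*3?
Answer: ⅔ + 4*I*√10 ≈ 0.66667 + 12.649*I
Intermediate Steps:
t = 6
f = 6 (f = 6/1 = 6*1 = 6)
O(U, Y) = ⅙ (O(U, Y) = 1/6 = ⅙)
n(m) = √2*√m (n(m) = √(2*m) = √2*√m)
(n(-5) + O(-6, Q))*4 = (√2*√(-5) + ⅙)*4 = (√2*(I*√5) + ⅙)*4 = (I*√10 + ⅙)*4 = (⅙ + I*√10)*4 = ⅔ + 4*I*√10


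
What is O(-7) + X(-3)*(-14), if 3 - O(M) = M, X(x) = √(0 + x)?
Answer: 10 - 14*I*√3 ≈ 10.0 - 24.249*I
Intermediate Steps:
X(x) = √x
O(M) = 3 - M
O(-7) + X(-3)*(-14) = (3 - 1*(-7)) + √(-3)*(-14) = (3 + 7) + (I*√3)*(-14) = 10 - 14*I*√3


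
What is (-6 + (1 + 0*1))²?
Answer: 25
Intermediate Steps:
(-6 + (1 + 0*1))² = (-6 + (1 + 0))² = (-6 + 1)² = (-5)² = 25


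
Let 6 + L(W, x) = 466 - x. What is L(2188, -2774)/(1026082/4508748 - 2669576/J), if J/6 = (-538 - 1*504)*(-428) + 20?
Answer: -812899684388484/193555721767 ≈ -4199.8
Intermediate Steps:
J = 2675976 (J = 6*((-538 - 1*504)*(-428) + 20) = 6*((-538 - 504)*(-428) + 20) = 6*(-1042*(-428) + 20) = 6*(445976 + 20) = 6*445996 = 2675976)
L(W, x) = 460 - x (L(W, x) = -6 + (466 - x) = 460 - x)
L(2188, -2774)/(1026082/4508748 - 2669576/J) = (460 - 1*(-2774))/(1026082/4508748 - 2669576/2675976) = (460 + 2774)/(1026082*(1/4508748) - 2669576*1/2675976) = 3234/(513041/2254374 - 333697/334497) = 3234/(-193555721767/251360446626) = 3234*(-251360446626/193555721767) = -812899684388484/193555721767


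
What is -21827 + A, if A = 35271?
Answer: 13444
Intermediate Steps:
-21827 + A = -21827 + 35271 = 13444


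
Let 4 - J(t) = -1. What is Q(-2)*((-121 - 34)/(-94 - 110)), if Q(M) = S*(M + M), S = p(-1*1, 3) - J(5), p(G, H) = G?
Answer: 310/17 ≈ 18.235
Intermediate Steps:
J(t) = 5 (J(t) = 4 - 1*(-1) = 4 + 1 = 5)
S = -6 (S = -1*1 - 1*5 = -1 - 5 = -6)
Q(M) = -12*M (Q(M) = -6*(M + M) = -12*M)
Q(-2)*((-121 - 34)/(-94 - 110)) = (-12*(-2))*((-121 - 34)/(-94 - 110)) = 24*(-155/(-204)) = 24*(-155*(-1/204)) = 24*(155/204) = 310/17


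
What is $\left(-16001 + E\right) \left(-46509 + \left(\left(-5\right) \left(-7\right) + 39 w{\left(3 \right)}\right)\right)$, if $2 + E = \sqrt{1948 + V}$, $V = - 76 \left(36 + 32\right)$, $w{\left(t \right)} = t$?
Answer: $741851071 - 92714 i \sqrt{805} \approx 7.4185 \cdot 10^{8} - 2.6305 \cdot 10^{6} i$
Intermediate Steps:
$V = -5168$ ($V = \left(-76\right) 68 = -5168$)
$E = -2 + 2 i \sqrt{805}$ ($E = -2 + \sqrt{1948 - 5168} = -2 + \sqrt{-3220} = -2 + 2 i \sqrt{805} \approx -2.0 + 56.745 i$)
$\left(-16001 + E\right) \left(-46509 + \left(\left(-5\right) \left(-7\right) + 39 w{\left(3 \right)}\right)\right) = \left(-16001 - \left(2 - 2 i \sqrt{805}\right)\right) \left(-46509 + \left(\left(-5\right) \left(-7\right) + 39 \cdot 3\right)\right) = \left(-16003 + 2 i \sqrt{805}\right) \left(-46509 + \left(35 + 117\right)\right) = \left(-16003 + 2 i \sqrt{805}\right) \left(-46509 + 152\right) = \left(-16003 + 2 i \sqrt{805}\right) \left(-46357\right) = 741851071 - 92714 i \sqrt{805}$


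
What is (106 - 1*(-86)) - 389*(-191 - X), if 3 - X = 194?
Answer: 192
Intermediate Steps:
X = -191 (X = 3 - 1*194 = 3 - 194 = -191)
(106 - 1*(-86)) - 389*(-191 - X) = (106 - 1*(-86)) - 389*(-191 - 1*(-191)) = (106 + 86) - 389*(-191 + 191) = 192 - 389*0 = 192 + 0 = 192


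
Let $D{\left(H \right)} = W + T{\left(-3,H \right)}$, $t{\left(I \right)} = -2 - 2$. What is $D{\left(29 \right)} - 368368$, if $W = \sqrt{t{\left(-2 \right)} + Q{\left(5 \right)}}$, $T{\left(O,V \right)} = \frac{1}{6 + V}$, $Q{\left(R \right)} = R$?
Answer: $- \frac{12892844}{35} \approx -3.6837 \cdot 10^{5}$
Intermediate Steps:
$t{\left(I \right)} = -4$ ($t{\left(I \right)} = -2 - 2 = -4$)
$W = 1$ ($W = \sqrt{-4 + 5} = \sqrt{1} = 1$)
$D{\left(H \right)} = 1 + \frac{1}{6 + H}$
$D{\left(29 \right)} - 368368 = \frac{7 + 29}{6 + 29} - 368368 = \frac{1}{35} \cdot 36 - 368368 = \frac{36}{35} - 368368 = - \frac{12892844}{35}$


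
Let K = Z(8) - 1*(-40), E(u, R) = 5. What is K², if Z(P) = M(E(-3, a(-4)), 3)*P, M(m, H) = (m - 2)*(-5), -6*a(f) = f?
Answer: 6400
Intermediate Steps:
a(f) = -f/6
M(m, H) = 10 - 5*m (M(m, H) = (-2 + m)*(-5) = 10 - 5*m)
Z(P) = -15*P (Z(P) = (10 - 5*5)*P = (10 - 25)*P = -15*P)
K = -80 (K = -15*8 - 1*(-40) = -120 + 40 = -80)
K² = (-80)² = 6400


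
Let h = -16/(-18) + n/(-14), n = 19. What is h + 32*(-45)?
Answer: -181499/126 ≈ -1440.5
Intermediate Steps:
h = -59/126 (h = -16/(-18) + 19/(-14) = -16*(-1/18) + 19*(-1/14) = 8/9 - 19/14 = -59/126 ≈ -0.46825)
h + 32*(-45) = -59/126 + 32*(-45) = -59/126 - 1440 = -181499/126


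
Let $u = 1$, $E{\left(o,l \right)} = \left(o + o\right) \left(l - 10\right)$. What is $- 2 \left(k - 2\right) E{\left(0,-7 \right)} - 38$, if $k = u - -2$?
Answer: $-38$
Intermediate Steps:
$E{\left(o,l \right)} = 2 o \left(-10 + l\right)$
$k = 3$ ($k = 1 - -2 = 1 + 2 = 3$)
$- 2 \left(k - 2\right) E{\left(0,-7 \right)} - 38 = - 2 \left(3 - 2\right) 2 \cdot 0 \left(-10 - 7\right) - 38 = \left(-2\right) 1 \cdot 2 \cdot 0 \left(-17\right) - 38 = \left(-2\right) 0 - 38 = 0 - 38 = -38$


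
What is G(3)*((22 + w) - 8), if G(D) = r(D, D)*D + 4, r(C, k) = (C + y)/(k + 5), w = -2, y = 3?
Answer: 75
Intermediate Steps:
r(C, k) = (3 + C)/(5 + k) (r(C, k) = (C + 3)/(k + 5) = (3 + C)/(5 + k))
G(D) = 4 + D*(3 + D)/(5 + D) (G(D) = ((3 + D)/(5 + D))*D + 4 = D*(3 + D)/(5 + D) + 4 = 4 + D*(3 + D)/(5 + D))
G(3)*((22 + w) - 8) = ((20 + 3² + 7*3)/(5 + 3))*((22 - 2) - 8) = ((20 + 9 + 21)/8)*(20 - 8) = ((⅛)*50)*12 = (25/4)*12 = 75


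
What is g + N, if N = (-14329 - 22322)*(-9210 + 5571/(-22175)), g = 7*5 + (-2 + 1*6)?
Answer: 7485502916796/22175 ≈ 3.3756e+8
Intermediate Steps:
g = 39 (g = 35 + (-2 + 6) = 35 + 4 = 39)
N = 7485502051971/22175 (N = -36651*(-9210 + 5571*(-1/22175)) = -36651*(-9210 - 5571/22175) = -36651*(-204237321/22175) = 7485502051971/22175 ≈ 3.3756e+8)
g + N = 39 + 7485502051971/22175 = 7485502916796/22175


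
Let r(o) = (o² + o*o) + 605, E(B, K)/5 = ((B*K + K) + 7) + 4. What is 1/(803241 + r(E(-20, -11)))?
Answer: 1/3223846 ≈ 3.1019e-7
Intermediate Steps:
E(B, K) = 55 + 5*K + 5*B*K (E(B, K) = 5*(((B*K + K) + 7) + 4) = 5*(((K + B*K) + 7) + 4) = 5*((7 + K + B*K) + 4) = 5*(11 + K + B*K) = 55 + 5*K + 5*B*K)
r(o) = 605 + 2*o² (r(o) = (o² + o²) + 605 = 2*o² + 605 = 605 + 2*o²)
1/(803241 + r(E(-20, -11))) = 1/(803241 + (605 + 2*(55 + 5*(-11) + 5*(-20)*(-11))²)) = 1/(803241 + (605 + 2*(55 - 55 + 1100)²)) = 1/(803241 + (605 + 2*1100²)) = 1/(803241 + (605 + 2*1210000)) = 1/(803241 + (605 + 2420000)) = 1/(803241 + 2420605) = 1/3223846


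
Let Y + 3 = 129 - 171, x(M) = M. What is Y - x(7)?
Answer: -52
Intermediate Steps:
Y = -45 (Y = -3 + (129 - 171) = -3 - 42 = -45)
Y - x(7) = -45 - 1*7 = -45 - 7 = -52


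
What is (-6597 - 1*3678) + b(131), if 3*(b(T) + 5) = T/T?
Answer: -30839/3 ≈ -10280.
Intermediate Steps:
b(T) = -14/3 (b(T) = -5 + (T/T)/3 = -5 + (1/3)*1 = -5 + 1/3 = -14/3)
(-6597 - 1*3678) + b(131) = (-6597 - 1*3678) - 14/3 = (-6597 - 3678) - 14/3 = -10275 - 14/3 = -30839/3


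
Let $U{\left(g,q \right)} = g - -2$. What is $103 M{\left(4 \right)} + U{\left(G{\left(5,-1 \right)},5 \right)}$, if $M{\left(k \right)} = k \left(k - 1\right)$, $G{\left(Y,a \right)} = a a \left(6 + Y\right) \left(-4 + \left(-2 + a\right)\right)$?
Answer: $1161$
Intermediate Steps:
$G{\left(Y,a \right)} = a^{2} \left(-6 + a\right) \left(6 + Y\right)$ ($G{\left(Y,a \right)} = a^{2} \left(6 + Y\right) \left(-6 + a\right) = a^{2} \left(-6 + a\right) \left(6 + Y\right)$)
$M{\left(k \right)} = k \left(-1 + k\right)$
$U{\left(g,q \right)} = 2 + g$ ($U{\left(g,q \right)} = g + 2 = 2 + g$)
$103 M{\left(4 \right)} + U{\left(G{\left(5,-1 \right)},5 \right)} = 103 \cdot 4 \left(-1 + 4\right) + \left(2 + \left(-1\right)^{2} \left(-36 - 30 + 6 \left(-1\right) + 5 \left(-1\right)\right)\right) = 103 \cdot 4 \cdot 3 + \left(2 + 1 \left(-36 - 30 - 6 - 5\right)\right) = 103 \cdot 12 + \left(2 + 1 \left(-77\right)\right) = 1236 + \left(2 - 77\right) = 1236 - 75 = 1161$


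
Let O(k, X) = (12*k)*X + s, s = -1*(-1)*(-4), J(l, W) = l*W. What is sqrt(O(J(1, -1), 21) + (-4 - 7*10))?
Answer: I*sqrt(330) ≈ 18.166*I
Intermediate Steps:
J(l, W) = W*l
s = -4 (s = 1*(-4) = -4)
O(k, X) = -4 + 12*X*k (O(k, X) = (12*k)*X - 4 = 12*X*k - 4 = -4 + 12*X*k)
sqrt(O(J(1, -1), 21) + (-4 - 7*10)) = sqrt((-4 + 12*21*(-1*1)) + (-4 - 7*10)) = sqrt((-4 + 12*21*(-1)) + (-4 - 70)) = sqrt((-4 - 252) - 74) = sqrt(-256 - 74) = sqrt(-330) = I*sqrt(330)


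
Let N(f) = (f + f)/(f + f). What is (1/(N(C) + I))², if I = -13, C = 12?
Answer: 1/144 ≈ 0.0069444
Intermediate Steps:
N(f) = 1 (N(f) = (2*f)/((2*f)) = (2*f)*(1/(2*f)) = 1)
(1/(N(C) + I))² = (1/(1 - 13))² = (1/(-12))² = (-1/12)² = 1/144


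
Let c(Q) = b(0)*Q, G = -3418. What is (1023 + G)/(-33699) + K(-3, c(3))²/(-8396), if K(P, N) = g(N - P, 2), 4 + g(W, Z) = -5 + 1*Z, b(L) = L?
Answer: 18457169/282936804 ≈ 0.065234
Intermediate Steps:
c(Q) = 0 (c(Q) = 0*Q = 0)
g(W, Z) = -9 + Z (g(W, Z) = -4 + (-5 + 1*Z) = -4 + (-5 + Z) = -9 + Z)
K(P, N) = -7 (K(P, N) = -9 + 2 = -7)
(1023 + G)/(-33699) + K(-3, c(3))²/(-8396) = (1023 - 3418)/(-33699) + (-7)²/(-8396) = -2395*(-1/33699) + 49*(-1/8396) = 2395/33699 - 49/8396 = 18457169/282936804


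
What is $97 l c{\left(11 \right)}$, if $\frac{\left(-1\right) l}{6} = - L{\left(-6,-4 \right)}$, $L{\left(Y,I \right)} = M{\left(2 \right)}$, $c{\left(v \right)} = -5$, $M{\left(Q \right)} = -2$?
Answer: $5820$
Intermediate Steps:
$L{\left(Y,I \right)} = -2$
$l = -12$ ($l = - 6 \left(\left(-1\right) \left(-2\right)\right) = \left(-6\right) 2 = -12$)
$97 l c{\left(11 \right)} = 97 \left(-12\right) \left(-5\right) = \left(-1164\right) \left(-5\right) = 5820$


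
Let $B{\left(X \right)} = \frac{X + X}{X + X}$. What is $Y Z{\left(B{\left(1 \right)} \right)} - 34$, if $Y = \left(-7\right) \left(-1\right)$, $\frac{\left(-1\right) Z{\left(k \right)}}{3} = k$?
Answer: $-55$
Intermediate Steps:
$B{\left(X \right)} = 1$ ($B{\left(X \right)} = \frac{2 X}{2 X} = 2 X \frac{1}{2 X} = 1$)
$Z{\left(k \right)} = - 3 k$
$Y = 7$
$Y Z{\left(B{\left(1 \right)} \right)} - 34 = 7 \left(\left(-3\right) 1\right) - 34 = 7 \left(-3\right) - 34 = -21 - 34 = -55$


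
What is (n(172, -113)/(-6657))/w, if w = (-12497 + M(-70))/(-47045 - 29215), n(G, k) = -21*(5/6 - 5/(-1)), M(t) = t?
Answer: 444850/3983739 ≈ 0.11167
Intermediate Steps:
n(G, k) = -245/2 (n(G, k) = -21*(5*(⅙) - 5*(-1)) = -21*(⅚ + 5) = -21*35/6 = -245/2)
w = 4189/25420 (w = (-12497 - 70)/(-47045 - 29215) = -12567/(-76260) = -12567*(-1/76260) = 4189/25420 ≈ 0.16479)
(n(172, -113)/(-6657))/w = (-245/2/(-6657))/(4189/25420) = -245/2*(-1/6657)*(25420/4189) = (35/1902)*(25420/4189) = 444850/3983739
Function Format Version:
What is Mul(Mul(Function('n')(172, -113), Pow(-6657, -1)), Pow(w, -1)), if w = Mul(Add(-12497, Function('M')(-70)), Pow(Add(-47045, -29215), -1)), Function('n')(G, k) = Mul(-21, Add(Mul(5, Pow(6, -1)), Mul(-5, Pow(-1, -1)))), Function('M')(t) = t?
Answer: Rational(444850, 3983739) ≈ 0.11167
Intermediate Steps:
Function('n')(G, k) = Rational(-245, 2) (Function('n')(G, k) = Mul(-21, Add(Mul(5, Rational(1, 6)), Mul(-5, -1))) = Mul(-21, Add(Rational(5, 6), 5)) = Mul(-21, Rational(35, 6)) = Rational(-245, 2))
w = Rational(4189, 25420) (w = Mul(Add(-12497, -70), Pow(Add(-47045, -29215), -1)) = Mul(-12567, Pow(-76260, -1)) = Mul(-12567, Rational(-1, 76260)) = Rational(4189, 25420) ≈ 0.16479)
Mul(Mul(Function('n')(172, -113), Pow(-6657, -1)), Pow(w, -1)) = Mul(Mul(Rational(-245, 2), Pow(-6657, -1)), Pow(Rational(4189, 25420), -1)) = Mul(Mul(Rational(-245, 2), Rational(-1, 6657)), Rational(25420, 4189)) = Mul(Rational(35, 1902), Rational(25420, 4189)) = Rational(444850, 3983739)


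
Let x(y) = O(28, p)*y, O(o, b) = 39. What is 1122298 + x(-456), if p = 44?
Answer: 1104514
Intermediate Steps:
x(y) = 39*y
1122298 + x(-456) = 1122298 + 39*(-456) = 1122298 - 17784 = 1104514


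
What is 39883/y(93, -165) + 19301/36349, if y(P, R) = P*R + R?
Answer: -1150348657/563772990 ≈ -2.0404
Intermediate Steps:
y(P, R) = R + P*R
39883/y(93, -165) + 19301/36349 = 39883/((-165*(1 + 93))) + 19301/36349 = 39883/((-165*94)) + 19301*(1/36349) = 39883/(-15510) + 19301/36349 = 39883*(-1/15510) + 19301/36349 = -39883/15510 + 19301/36349 = -1150348657/563772990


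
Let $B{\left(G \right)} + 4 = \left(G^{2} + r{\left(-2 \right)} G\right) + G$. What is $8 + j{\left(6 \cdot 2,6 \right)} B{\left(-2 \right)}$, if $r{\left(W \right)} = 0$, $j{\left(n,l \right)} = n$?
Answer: $-16$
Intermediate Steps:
$B{\left(G \right)} = -4 + G + G^{2}$ ($B{\left(G \right)} = -4 + \left(\left(G^{2} + 0 G\right) + G\right) = -4 + \left(\left(G^{2} + 0\right) + G\right) = -4 + \left(G^{2} + G\right) = -4 + \left(G + G^{2}\right) = -4 + G + G^{2}$)
$8 + j{\left(6 \cdot 2,6 \right)} B{\left(-2 \right)} = 8 + 6 \cdot 2 \left(-4 - 2 + \left(-2\right)^{2}\right) = 8 + 12 \left(-4 - 2 + 4\right) = 8 + 12 \left(-2\right) = 8 - 24 = -16$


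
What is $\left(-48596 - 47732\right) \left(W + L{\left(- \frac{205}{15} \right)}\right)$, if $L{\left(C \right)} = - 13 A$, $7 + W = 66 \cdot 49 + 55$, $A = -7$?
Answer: $-324914344$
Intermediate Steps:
$W = 3282$ ($W = -7 + \left(66 \cdot 49 + 55\right) = -7 + \left(3234 + 55\right) = -7 + 3289 = 3282$)
$L{\left(C \right)} = 91$ ($L{\left(C \right)} = \left(-13\right) \left(-7\right) = 91$)
$\left(-48596 - 47732\right) \left(W + L{\left(- \frac{205}{15} \right)}\right) = \left(-48596 - 47732\right) \left(3282 + 91\right) = \left(-96328\right) 3373 = -324914344$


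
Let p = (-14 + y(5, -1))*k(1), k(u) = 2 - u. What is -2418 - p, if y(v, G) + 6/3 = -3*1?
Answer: -2399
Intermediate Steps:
y(v, G) = -5 (y(v, G) = -2 - 3*1 = -2 - 3 = -5)
p = -19 (p = (-14 - 5)*(2 - 1*1) = -19*(2 - 1) = -19*1 = -19)
-2418 - p = -2418 - 1*(-19) = -2418 + 19 = -2399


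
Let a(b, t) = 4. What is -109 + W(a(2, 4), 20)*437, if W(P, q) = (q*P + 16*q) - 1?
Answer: 174254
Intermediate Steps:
W(P, q) = -1 + 16*q + P*q (W(P, q) = (P*q + 16*q) - 1 = (16*q + P*q) - 1 = -1 + 16*q + P*q)
-109 + W(a(2, 4), 20)*437 = -109 + (-1 + 16*20 + 4*20)*437 = -109 + (-1 + 320 + 80)*437 = -109 + 399*437 = -109 + 174363 = 174254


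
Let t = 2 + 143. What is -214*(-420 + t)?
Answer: 58850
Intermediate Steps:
t = 145
-214*(-420 + t) = -214*(-420 + 145) = -214*(-275) = 58850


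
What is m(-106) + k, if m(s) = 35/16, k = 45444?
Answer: 727139/16 ≈ 45446.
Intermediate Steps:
m(s) = 35/16 (m(s) = 35*(1/16) = 35/16)
m(-106) + k = 35/16 + 45444 = 727139/16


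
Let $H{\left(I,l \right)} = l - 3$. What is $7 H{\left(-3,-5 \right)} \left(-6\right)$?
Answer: $336$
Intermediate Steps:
$H{\left(I,l \right)} = -3 + l$
$7 H{\left(-3,-5 \right)} \left(-6\right) = 7 \left(-3 - 5\right) \left(-6\right) = 7 \left(-8\right) \left(-6\right) = \left(-56\right) \left(-6\right) = 336$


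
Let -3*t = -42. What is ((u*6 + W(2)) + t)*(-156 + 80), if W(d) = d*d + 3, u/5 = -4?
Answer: 7524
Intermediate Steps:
u = -20 (u = 5*(-4) = -20)
t = 14 (t = -1/3*(-42) = 14)
W(d) = 3 + d**2 (W(d) = d**2 + 3 = 3 + d**2)
((u*6 + W(2)) + t)*(-156 + 80) = ((-20*6 + (3 + 2**2)) + 14)*(-156 + 80) = ((-120 + (3 + 4)) + 14)*(-76) = ((-120 + 7) + 14)*(-76) = (-113 + 14)*(-76) = -99*(-76) = 7524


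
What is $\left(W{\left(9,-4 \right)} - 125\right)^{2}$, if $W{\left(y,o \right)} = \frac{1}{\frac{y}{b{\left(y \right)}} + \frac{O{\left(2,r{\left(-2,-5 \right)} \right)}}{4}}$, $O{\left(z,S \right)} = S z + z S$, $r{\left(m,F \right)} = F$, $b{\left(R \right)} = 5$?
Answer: $\frac{4020025}{256} \approx 15703.0$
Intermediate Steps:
$O{\left(z,S \right)} = 2 S z$ ($O{\left(z,S \right)} = S z + S z = 2 S z$)
$W{\left(y,o \right)} = \frac{1}{-5 + \frac{y}{5}}$ ($W{\left(y,o \right)} = \frac{1}{\frac{y}{5} + \frac{2 \left(-5\right) 2}{4}} = \frac{1}{y \frac{1}{5} - 5} = \frac{1}{\frac{y}{5} - 5} = \frac{1}{-5 + \frac{y}{5}}$)
$\left(W{\left(9,-4 \right)} - 125\right)^{2} = \left(\frac{5}{-25 + 9} - 125\right)^{2} = \left(\frac{5}{-16} - 125\right)^{2} = \left(5 \left(- \frac{1}{16}\right) - 125\right)^{2} = \left(- \frac{5}{16} - 125\right)^{2} = \left(- \frac{2005}{16}\right)^{2} = \frac{4020025}{256}$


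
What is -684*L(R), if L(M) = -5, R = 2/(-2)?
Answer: 3420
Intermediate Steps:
R = -1 (R = 2*(-½) = -1)
-684*L(R) = -684*(-5) = 3420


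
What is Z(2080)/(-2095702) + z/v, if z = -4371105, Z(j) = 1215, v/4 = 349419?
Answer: -218148373025/69740771156 ≈ -3.1280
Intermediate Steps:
v = 1397676 (v = 4*349419 = 1397676)
Z(2080)/(-2095702) + z/v = 1215/(-2095702) - 4371105/1397676 = 1215*(-1/2095702) - 4371105*1/1397676 = -1215/2095702 - 1457035/465892 = -218148373025/69740771156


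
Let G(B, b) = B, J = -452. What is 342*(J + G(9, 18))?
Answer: -151506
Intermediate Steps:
342*(J + G(9, 18)) = 342*(-452 + 9) = 342*(-443) = -151506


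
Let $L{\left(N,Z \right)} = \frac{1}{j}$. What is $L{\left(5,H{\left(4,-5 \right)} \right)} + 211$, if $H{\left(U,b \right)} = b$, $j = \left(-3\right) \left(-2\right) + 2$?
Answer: $\frac{1689}{8} \approx 211.13$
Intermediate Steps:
$j = 8$ ($j = 6 + 2 = 8$)
$L{\left(N,Z \right)} = \frac{1}{8}$
$L{\left(5,H{\left(4,-5 \right)} \right)} + 211 = \frac{1}{8} + 211 = \frac{1689}{8}$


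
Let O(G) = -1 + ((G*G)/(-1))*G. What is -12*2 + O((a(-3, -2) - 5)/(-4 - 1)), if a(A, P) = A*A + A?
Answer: -3124/125 ≈ -24.992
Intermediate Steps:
a(A, P) = A + A² (a(A, P) = A² + A = A + A²)
O(G) = -1 - G³ (O(G) = -1 + (G²*(-1))*G = -1 + (-G²)*G = -1 - G³)
-12*2 + O((a(-3, -2) - 5)/(-4 - 1)) = -12*2 + (-1 - ((-3*(1 - 3) - 5)/(-4 - 1))³) = -24 + (-1 - ((-3*(-2) - 5)/(-5))³) = -24 + (-1 - ((6 - 5)*(-⅕))³) = -24 + (-1 - (1*(-⅕))³) = -24 + (-1 - (-⅕)³) = -24 + (-1 - 1*(-1/125)) = -24 + (-1 + 1/125) = -24 - 124/125 = -3124/125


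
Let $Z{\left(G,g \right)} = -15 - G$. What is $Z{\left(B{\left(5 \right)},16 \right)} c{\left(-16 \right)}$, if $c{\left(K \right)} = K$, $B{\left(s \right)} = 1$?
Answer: $256$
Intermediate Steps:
$Z{\left(B{\left(5 \right)},16 \right)} c{\left(-16 \right)} = \left(-15 - 1\right) \left(-16\right) = \left(-16\right) \left(-16\right) = 256$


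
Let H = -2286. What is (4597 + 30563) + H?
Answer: 32874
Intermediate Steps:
(4597 + 30563) + H = (4597 + 30563) - 2286 = 35160 - 2286 = 32874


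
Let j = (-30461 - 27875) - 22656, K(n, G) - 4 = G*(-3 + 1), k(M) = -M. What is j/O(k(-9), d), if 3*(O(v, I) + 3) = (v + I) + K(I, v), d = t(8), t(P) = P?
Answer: 40496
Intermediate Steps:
d = 8
K(n, G) = 4 - 2*G (K(n, G) = 4 + G*(-3 + 1) = 4 + G*(-2) = 4 - 2*G)
O(v, I) = -5/3 - v/3 + I/3 (O(v, I) = -3 + ((v + I) + (4 - 2*v))/3 = -3 + ((I + v) + (4 - 2*v))/3 = -3 + (4 + I - v)/3 = -3 + (4/3 - v/3 + I/3) = -5/3 - v/3 + I/3)
j = -80992 (j = -58336 - 22656 = -80992)
j/O(k(-9), d) = -80992/(-5/3 - (-1)*(-9)/3 + (⅓)*8) = -80992/(-5/3 - ⅓*9 + 8/3) = -80992/(-5/3 - 3 + 8/3) = -80992/(-2) = -80992*(-½) = 40496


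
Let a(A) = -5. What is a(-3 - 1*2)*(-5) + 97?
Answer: 122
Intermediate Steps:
a(-3 - 1*2)*(-5) + 97 = -5*(-5) + 97 = 25 + 97 = 122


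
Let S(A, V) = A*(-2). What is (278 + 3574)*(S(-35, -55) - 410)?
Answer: -1309680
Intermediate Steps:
S(A, V) = -2*A
(278 + 3574)*(S(-35, -55) - 410) = (278 + 3574)*(-2*(-35) - 410) = 3852*(70 - 410) = 3852*(-340) = -1309680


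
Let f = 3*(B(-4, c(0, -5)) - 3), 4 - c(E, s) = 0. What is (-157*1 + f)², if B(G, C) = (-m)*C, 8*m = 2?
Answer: 28561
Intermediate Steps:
c(E, s) = 4 (c(E, s) = 4 - 1*0 = 4 + 0 = 4)
m = ¼ (m = (⅛)*2 = ¼ ≈ 0.25000)
B(G, C) = -C/4 (B(G, C) = (-1*¼)*C = -C/4)
f = -12 (f = 3*(-¼*4 - 3) = 3*(-1 - 3) = 3*(-4) = -12)
(-157*1 + f)² = (-157*1 - 12)² = (-157 - 12)² = (-169)² = 28561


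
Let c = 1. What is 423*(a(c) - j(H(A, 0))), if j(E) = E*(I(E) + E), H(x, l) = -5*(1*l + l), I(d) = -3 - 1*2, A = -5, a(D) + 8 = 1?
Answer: -2961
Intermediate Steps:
a(D) = -7 (a(D) = -8 + 1 = -7)
I(d) = -5 (I(d) = -3 - 2 = -5)
H(x, l) = -10*l (H(x, l) = -5*(l + l) = -10*l)
j(E) = E*(-5 + E)
423*(a(c) - j(H(A, 0))) = 423*(-7 - (-10*0)*(-5 - 10*0)) = 423*(-7 - 0*(-5 + 0)) = 423*(-7 - 0*(-5)) = 423*(-7 - 1*0) = 423*(-7 + 0) = 423*(-7) = -2961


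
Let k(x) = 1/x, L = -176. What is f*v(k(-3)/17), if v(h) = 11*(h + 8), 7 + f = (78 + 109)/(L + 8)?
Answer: -6102151/8568 ≈ -712.20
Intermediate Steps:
f = -1363/168 (f = -7 + (78 + 109)/(-176 + 8) = -7 + 187/(-168) = -7 + 187*(-1/168) = -7 - 187/168 = -1363/168 ≈ -8.1131)
v(h) = 88 + 11*h (v(h) = 11*(8 + h) = 88 + 11*h)
f*v(k(-3)/17) = -1363*(88 + 11*(1/(-3*17)))/168 = -1363*(88 + 11*(-⅓*1/17))/168 = -1363*(88 + 11*(-1/51))/168 = -1363*(88 - 11/51)/168 = -1363/168*4477/51 = -6102151/8568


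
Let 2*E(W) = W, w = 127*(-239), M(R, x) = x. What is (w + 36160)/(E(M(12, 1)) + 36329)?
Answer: 11614/72659 ≈ 0.15984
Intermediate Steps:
w = -30353
E(W) = W/2
(w + 36160)/(E(M(12, 1)) + 36329) = (-30353 + 36160)/((½)*1 + 36329) = 5807/(½ + 36329) = 5807/(72659/2) = 5807*(2/72659) = 11614/72659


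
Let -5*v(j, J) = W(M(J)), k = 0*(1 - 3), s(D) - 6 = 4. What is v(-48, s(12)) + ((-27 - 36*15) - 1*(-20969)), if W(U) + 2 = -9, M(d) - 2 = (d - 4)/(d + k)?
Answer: 102021/5 ≈ 20404.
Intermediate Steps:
s(D) = 10 (s(D) = 6 + 4 = 10)
k = 0 (k = 0*(-2) = 0)
M(d) = 2 + (-4 + d)/d (M(d) = 2 + (d - 4)/(d + 0) = 2 + (-4 + d)/d)
W(U) = -11 (W(U) = -2 - 9 = -11)
v(j, J) = 11/5 (v(j, J) = -⅕*(-11) = 11/5)
v(-48, s(12)) + ((-27 - 36*15) - 1*(-20969)) = 11/5 + ((-27 - 36*15) - 1*(-20969)) = 11/5 + ((-27 - 540) + 20969) = 11/5 + (-567 + 20969) = 11/5 + 20402 = 102021/5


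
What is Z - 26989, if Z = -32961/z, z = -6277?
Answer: -169376992/6277 ≈ -26984.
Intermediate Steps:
Z = 32961/6277 (Z = -32961/(-6277) = -32961*(-1/6277) = 32961/6277 ≈ 5.2511)
Z - 26989 = 32961/6277 - 26989 = -169376992/6277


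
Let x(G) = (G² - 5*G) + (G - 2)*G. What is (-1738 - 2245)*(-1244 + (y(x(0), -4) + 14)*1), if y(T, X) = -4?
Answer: 4915022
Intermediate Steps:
x(G) = G² - 5*G + G*(-2 + G) (x(G) = (G² - 5*G) + (-2 + G)*G = (G² - 5*G) + G*(-2 + G) = G² - 5*G + G*(-2 + G))
(-1738 - 2245)*(-1244 + (y(x(0), -4) + 14)*1) = (-1738 - 2245)*(-1244 + (-4 + 14)*1) = -3983*(-1244 + 10*1) = -3983*(-1244 + 10) = -3983*(-1234) = 4915022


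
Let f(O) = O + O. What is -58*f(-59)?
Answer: 6844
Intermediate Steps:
f(O) = 2*O
-58*f(-59) = -116*(-59) = -58*(-118) = 6844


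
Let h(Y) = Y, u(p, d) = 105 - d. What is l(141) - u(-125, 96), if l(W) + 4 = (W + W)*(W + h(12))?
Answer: 43133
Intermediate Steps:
l(W) = -4 + 2*W*(12 + W) (l(W) = -4 + (W + W)*(W + 12) = -4 + (2*W)*(12 + W) = -4 + 2*W*(12 + W))
l(141) - u(-125, 96) = (-4 + 2*141**2 + 24*141) - (105 - 1*96) = (-4 + 2*19881 + 3384) - (105 - 96) = (-4 + 39762 + 3384) - 1*9 = 43142 - 9 = 43133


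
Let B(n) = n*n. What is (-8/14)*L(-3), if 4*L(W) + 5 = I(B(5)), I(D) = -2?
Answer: 1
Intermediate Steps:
B(n) = n²
L(W) = -7/4 (L(W) = -5/4 + (¼)*(-2) = -5/4 - ½ = -7/4)
(-8/14)*L(-3) = -8/14*(-7/4) = -8*1/14*(-7/4) = -4/7*(-7/4) = 1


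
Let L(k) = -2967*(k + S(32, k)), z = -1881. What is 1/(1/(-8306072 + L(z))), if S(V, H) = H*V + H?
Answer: 181445446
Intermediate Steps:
S(V, H) = H + H*V
L(k) = -100878*k (L(k) = -2967*(k + k*(1 + 32)) = -2967*(k + k*33) = -2967*(k + 33*k) = -100878*k)
1/(1/(-8306072 + L(z))) = 1/(1/(-8306072 - 100878*(-1881))) = 1/(1/(-8306072 + 189751518)) = 1/(1/181445446) = 181445446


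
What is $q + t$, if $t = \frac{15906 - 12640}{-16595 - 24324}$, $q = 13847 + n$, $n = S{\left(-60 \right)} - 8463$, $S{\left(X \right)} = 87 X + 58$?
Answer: $\frac{9080752}{40919} \approx 221.92$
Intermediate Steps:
$S{\left(X \right)} = 58 + 87 X$
$n = -13625$ ($n = \left(58 + 87 \left(-60\right)\right) - 8463 = \left(58 - 5220\right) - 8463 = -5162 - 8463 = -13625$)
$q = 222$ ($q = 13847 - 13625 = 222$)
$t = - \frac{3266}{40919}$ ($t = \frac{3266}{-40919} = 3266 \left(- \frac{1}{40919}\right) = - \frac{3266}{40919} \approx -0.079816$)
$q + t = 222 - \frac{3266}{40919} = \frac{9080752}{40919}$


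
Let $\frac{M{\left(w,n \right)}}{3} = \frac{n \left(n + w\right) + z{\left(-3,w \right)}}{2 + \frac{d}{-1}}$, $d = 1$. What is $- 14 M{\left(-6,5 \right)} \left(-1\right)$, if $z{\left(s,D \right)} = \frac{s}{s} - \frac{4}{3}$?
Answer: $-224$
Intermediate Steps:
$z{\left(s,D \right)} = - \frac{1}{3}$ ($z{\left(s,D \right)} = 1 - \frac{4}{3} = - \frac{1}{3}$)
$M{\left(w,n \right)} = -1 + 3 n \left(n + w\right)$ ($M{\left(w,n \right)} = 3 \frac{n \left(n + w\right) - \frac{1}{3}}{2 + 1 \frac{1}{-1}} = 3 \frac{- \frac{1}{3} + n \left(n + w\right)}{2 + 1 \left(-1\right)} = 3 \frac{- \frac{1}{3} + n \left(n + w\right)}{2 - 1} = 3 \frac{- \frac{1}{3} + n \left(n + w\right)}{1} = 3 \left(- \frac{1}{3} + n \left(n + w\right)\right) 1 = 3 \left(- \frac{1}{3} + n \left(n + w\right)\right) = -1 + 3 n \left(n + w\right)$)
$- 14 M{\left(-6,5 \right)} \left(-1\right) = - 14 \left(-1 + 3 \cdot 5^{2} + 3 \cdot 5 \left(-6\right)\right) \left(-1\right) = - 14 \left(-1 + 3 \cdot 25 - 90\right) \left(-1\right) = - 14 \left(-1 + 75 - 90\right) \left(-1\right) = \left(-14\right) \left(-16\right) \left(-1\right) = 224 \left(-1\right) = -224$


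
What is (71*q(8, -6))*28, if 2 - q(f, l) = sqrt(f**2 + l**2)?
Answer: -15904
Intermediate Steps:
q(f, l) = 2 - sqrt(f**2 + l**2)
(71*q(8, -6))*28 = (71*(2 - sqrt(8**2 + (-6)**2)))*28 = (71*(2 - sqrt(64 + 36)))*28 = (71*(2 - sqrt(100)))*28 = (71*(2 - 1*10))*28 = (71*(2 - 10))*28 = (71*(-8))*28 = -568*28 = -15904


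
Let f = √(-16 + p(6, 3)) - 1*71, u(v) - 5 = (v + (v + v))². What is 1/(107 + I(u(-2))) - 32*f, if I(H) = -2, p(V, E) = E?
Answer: 238561/105 - 32*I*√13 ≈ 2272.0 - 115.38*I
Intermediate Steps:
u(v) = 5 + 9*v² (u(v) = 5 + (v + (v + v))² = 5 + (v + 2*v)² = 5 + (3*v)² = 5 + 9*v²)
f = -71 + I*√13 (f = √(-16 + 3) - 1*71 = √(-13) - 71 = I*√13 - 71 = -71 + I*√13 ≈ -71.0 + 3.6056*I)
1/(107 + I(u(-2))) - 32*f = 1/(107 - 2) - 32*(-71 + I*√13) = 1/105 + (2272 - 32*I*√13) = 238561/105 - 32*I*√13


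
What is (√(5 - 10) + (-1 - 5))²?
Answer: (6 - I*√5)² ≈ 31.0 - 26.833*I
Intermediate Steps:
(√(5 - 10) + (-1 - 5))² = (√(-5) - 6)² = (I*√5 - 6)² = (-6 + I*√5)²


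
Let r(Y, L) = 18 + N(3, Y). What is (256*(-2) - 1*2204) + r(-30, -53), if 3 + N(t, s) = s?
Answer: -2731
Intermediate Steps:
N(t, s) = -3 + s
r(Y, L) = 15 + Y (r(Y, L) = 18 + (-3 + Y) = 15 + Y)
(256*(-2) - 1*2204) + r(-30, -53) = (256*(-2) - 1*2204) + (15 - 30) = (-512 - 2204) - 15 = -2716 - 15 = -2731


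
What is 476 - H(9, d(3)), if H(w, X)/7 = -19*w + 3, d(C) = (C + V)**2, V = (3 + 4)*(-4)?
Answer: 1652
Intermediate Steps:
V = -28 (V = 7*(-4) = -28)
d(C) = (-28 + C)**2 (d(C) = (C - 28)**2 = (-28 + C)**2)
H(w, X) = 21 - 133*w (H(w, X) = 7*(-19*w + 3) = 7*(3 - 19*w) = 21 - 133*w)
476 - H(9, d(3)) = 476 - (21 - 133*9) = 476 - (21 - 1197) = 476 - 1*(-1176) = 476 + 1176 = 1652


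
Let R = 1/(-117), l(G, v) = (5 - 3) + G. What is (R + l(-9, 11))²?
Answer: 672400/13689 ≈ 49.120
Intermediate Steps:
l(G, v) = 2 + G
R = -1/117 ≈ -0.0085470
(R + l(-9, 11))² = (-1/117 + (2 - 9))² = (-1/117 - 7)² = (-820/117)² = 672400/13689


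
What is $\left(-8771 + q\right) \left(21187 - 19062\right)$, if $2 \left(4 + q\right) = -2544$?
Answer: $-21349875$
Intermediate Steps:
$q = -1276$ ($q = -4 + \frac{1}{2} \left(-2544\right) = -4 - 1272 = -1276$)
$\left(-8771 + q\right) \left(21187 - 19062\right) = \left(-8771 - 1276\right) \left(21187 - 19062\right) = \left(-10047\right) 2125 = -21349875$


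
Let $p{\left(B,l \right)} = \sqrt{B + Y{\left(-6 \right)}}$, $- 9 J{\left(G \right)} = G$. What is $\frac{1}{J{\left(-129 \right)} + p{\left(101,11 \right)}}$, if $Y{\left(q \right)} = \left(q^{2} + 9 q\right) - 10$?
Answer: $\frac{129}{1192} - \frac{9 \sqrt{73}}{1192} \approx 0.043711$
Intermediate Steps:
$Y{\left(q \right)} = -10 + q^{2} + 9 q$
$J{\left(G \right)} = - \frac{G}{9}$
$p{\left(B,l \right)} = \sqrt{-28 + B}$ ($p{\left(B,l \right)} = \sqrt{B + \left(-10 + \left(-6\right)^{2} + 9 \left(-6\right)\right)} = \sqrt{B - 28} = \sqrt{-28 + B}$)
$\frac{1}{J{\left(-129 \right)} + p{\left(101,11 \right)}} = \frac{1}{\left(- \frac{1}{9}\right) \left(-129\right) + \sqrt{-28 + 101}} = \frac{1}{\frac{43}{3} + \sqrt{73}}$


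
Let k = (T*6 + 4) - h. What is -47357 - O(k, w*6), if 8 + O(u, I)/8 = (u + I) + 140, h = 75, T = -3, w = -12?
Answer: -47125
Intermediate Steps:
k = -89 (k = (-3*6 + 4) - 1*75 = (-18 + 4) - 75 = -14 - 75 = -89)
O(u, I) = 1056 + 8*I + 8*u (O(u, I) = -64 + 8*((u + I) + 140) = -64 + 8*((I + u) + 140) = -64 + 8*(140 + I + u) = -64 + (1120 + 8*I + 8*u) = 1056 + 8*I + 8*u)
-47357 - O(k, w*6) = -47357 - (1056 + 8*(-12*6) + 8*(-89)) = -47357 - (1056 + 8*(-72) - 712) = -47357 - (1056 - 576 - 712) = -47357 - 1*(-232) = -47357 + 232 = -47125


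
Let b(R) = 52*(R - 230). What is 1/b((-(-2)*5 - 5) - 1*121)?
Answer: -1/17992 ≈ -5.5580e-5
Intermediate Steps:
b(R) = -11960 + 52*R (b(R) = 52*(-230 + R) = -11960 + 52*R)
1/b((-(-2)*5 - 5) - 1*121) = 1/(-11960 + 52*((-(-2)*5 - 5) - 1*121)) = 1/(-11960 + 52*((-2*(-5) - 5) - 121)) = 1/(-11960 + 52*((10 - 5) - 121)) = 1/(-11960 + 52*(5 - 121)) = 1/(-11960 + 52*(-116)) = 1/(-11960 - 6032) = 1/(-17992) = -1/17992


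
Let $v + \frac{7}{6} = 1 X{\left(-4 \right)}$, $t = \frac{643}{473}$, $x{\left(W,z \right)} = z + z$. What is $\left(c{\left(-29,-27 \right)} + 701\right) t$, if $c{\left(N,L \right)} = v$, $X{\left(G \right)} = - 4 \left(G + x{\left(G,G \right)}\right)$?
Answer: $\frac{2885141}{2838} \approx 1016.6$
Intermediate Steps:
$x{\left(W,z \right)} = 2 z$
$t = \frac{643}{473}$ ($t = 643 \cdot \frac{1}{473} = \frac{643}{473} \approx 1.3594$)
$X{\left(G \right)} = - 12 G$ ($X{\left(G \right)} = - 4 \left(G + 2 G\right) = - 4 \cdot 3 G = - 12 G$)
$v = \frac{281}{6}$ ($v = - \frac{7}{6} + 1 \left(\left(-12\right) \left(-4\right)\right) = - \frac{7}{6} + 1 \cdot 48 = - \frac{7}{6} + 48 = \frac{281}{6} \approx 46.833$)
$c{\left(N,L \right)} = \frac{281}{6}$
$\left(c{\left(-29,-27 \right)} + 701\right) t = \left(\frac{281}{6} + 701\right) \frac{643}{473} = \frac{4487}{6} \cdot \frac{643}{473} = \frac{2885141}{2838}$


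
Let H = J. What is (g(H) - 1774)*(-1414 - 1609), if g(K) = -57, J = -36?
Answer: 5535113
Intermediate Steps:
H = -36
(g(H) - 1774)*(-1414 - 1609) = (-57 - 1774)*(-1414 - 1609) = -1831*(-3023) = 5535113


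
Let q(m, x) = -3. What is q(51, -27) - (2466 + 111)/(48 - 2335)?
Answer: -4284/2287 ≈ -1.8732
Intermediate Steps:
q(51, -27) - (2466 + 111)/(48 - 2335) = -3 - (2466 + 111)/(48 - 2335) = -3 - 2577/(-2287) = -3 - 2577*(-1)/2287 = -3 - 1*(-2577/2287) = -3 + 2577/2287 = -4284/2287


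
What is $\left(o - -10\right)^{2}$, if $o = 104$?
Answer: $12996$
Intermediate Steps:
$\left(o - -10\right)^{2} = \left(104 - -10\right)^{2} = \left(104 + 10\right)^{2} = 114^{2} = 12996$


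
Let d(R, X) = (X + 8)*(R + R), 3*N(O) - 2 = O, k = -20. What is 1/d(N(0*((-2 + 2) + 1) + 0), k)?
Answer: -1/16 ≈ -0.062500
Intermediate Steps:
N(O) = ⅔ + O/3
d(R, X) = 2*R*(8 + X) (d(R, X) = (8 + X)*(2*R) = 2*R*(8 + X))
1/d(N(0*((-2 + 2) + 1) + 0), k) = 1/(2*(⅔ + (0*((-2 + 2) + 1) + 0)/3)*(8 - 20)) = 1/(2*(⅔ + (0*(0 + 1) + 0)/3)*(-12)) = 1/(2*(⅔ + (0*1 + 0)/3)*(-12)) = 1/(2*(⅔ + (0 + 0)/3)*(-12)) = 1/(2*(⅔ + (⅓)*0)*(-12)) = 1/(2*(⅔ + 0)*(-12)) = 1/(2*(⅔)*(-12)) = 1/(-16) = -1/16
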